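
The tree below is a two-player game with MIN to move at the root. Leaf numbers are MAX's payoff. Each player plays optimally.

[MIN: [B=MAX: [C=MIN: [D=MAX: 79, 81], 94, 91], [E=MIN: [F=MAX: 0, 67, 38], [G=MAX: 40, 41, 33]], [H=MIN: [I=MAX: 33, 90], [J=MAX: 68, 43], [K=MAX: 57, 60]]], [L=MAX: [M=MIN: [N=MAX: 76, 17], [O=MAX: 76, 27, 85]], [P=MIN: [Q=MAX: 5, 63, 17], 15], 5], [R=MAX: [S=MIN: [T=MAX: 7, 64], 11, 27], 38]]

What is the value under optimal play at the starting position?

38

D (MAX): max(79, 81) = 81
C (MIN): min(81, 94, 91) = 81
F (MAX): max(0, 67, 38) = 67
G (MAX): max(40, 41, 33) = 41
E (MIN): min(67, 41) = 41
I (MAX): max(33, 90) = 90
J (MAX): max(68, 43) = 68
K (MAX): max(57, 60) = 60
H (MIN): min(90, 68, 60) = 60
B (MAX): max(81, 41, 60) = 81
N (MAX): max(76, 17) = 76
O (MAX): max(76, 27, 85) = 85
M (MIN): min(76, 85) = 76
Q (MAX): max(5, 63, 17) = 63
P (MIN): min(63, 15) = 15
L (MAX): max(76, 15, 5) = 76
T (MAX): max(7, 64) = 64
S (MIN): min(64, 11, 27) = 11
R (MAX): max(11, 38) = 38
Root (MIN): min(81, 76, 38) = 38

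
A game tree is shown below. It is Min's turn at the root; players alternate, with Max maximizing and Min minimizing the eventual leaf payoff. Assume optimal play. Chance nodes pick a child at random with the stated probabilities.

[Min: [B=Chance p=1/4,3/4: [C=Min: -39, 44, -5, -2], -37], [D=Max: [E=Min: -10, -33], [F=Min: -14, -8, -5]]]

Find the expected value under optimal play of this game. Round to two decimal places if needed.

-37.5

C (Min): min(-39, 44, -5, -2) = -39
B (Chance): 1/4·-39 + 3/4·-37 = -37.5
E (Min): min(-10, -33) = -33
F (Min): min(-14, -8, -5) = -14
D (Max): max(-33, -14) = -14
Root (Min): min(-37.5, -14) = -37.5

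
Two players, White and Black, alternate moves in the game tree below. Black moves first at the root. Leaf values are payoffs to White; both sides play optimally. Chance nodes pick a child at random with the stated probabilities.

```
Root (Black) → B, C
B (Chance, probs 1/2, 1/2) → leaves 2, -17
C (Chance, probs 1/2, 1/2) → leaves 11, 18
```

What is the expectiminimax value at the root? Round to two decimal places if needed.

B (Chance): 1/2·2 + 1/2·-17 = -7.5
C (Chance): 1/2·11 + 1/2·18 = 14.5
Root (Black): min(-7.5, 14.5) = -7.5

-7.5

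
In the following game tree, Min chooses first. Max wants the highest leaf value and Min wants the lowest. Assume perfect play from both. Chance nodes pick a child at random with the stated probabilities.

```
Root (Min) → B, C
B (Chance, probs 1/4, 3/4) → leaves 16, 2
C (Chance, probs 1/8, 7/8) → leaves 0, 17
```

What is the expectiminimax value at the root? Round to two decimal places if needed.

B (Chance): 1/4·16 + 3/4·2 = 5.5
C (Chance): 1/8·0 + 7/8·17 = 14.88
Root (Min): min(5.5, 14.88) = 5.5

5.5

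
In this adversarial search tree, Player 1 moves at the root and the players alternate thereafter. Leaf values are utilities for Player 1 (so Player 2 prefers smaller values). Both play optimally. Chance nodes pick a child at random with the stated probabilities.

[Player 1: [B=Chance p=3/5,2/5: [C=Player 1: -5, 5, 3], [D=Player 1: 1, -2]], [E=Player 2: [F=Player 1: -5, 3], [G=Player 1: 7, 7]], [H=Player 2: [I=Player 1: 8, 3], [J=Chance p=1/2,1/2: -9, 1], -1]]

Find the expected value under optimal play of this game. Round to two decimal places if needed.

C (Player 1): max(-5, 5, 3) = 5
D (Player 1): max(1, -2) = 1
B (Chance): 3/5·5 + 2/5·1 = 3.4
F (Player 1): max(-5, 3) = 3
G (Player 1): max(7, 7) = 7
E (Player 2): min(3, 7) = 3
I (Player 1): max(8, 3) = 8
J (Chance): 1/2·-9 + 1/2·1 = -4
H (Player 2): min(8, -4, -1) = -4
Root (Player 1): max(3.4, 3, -4) = 3.4

3.4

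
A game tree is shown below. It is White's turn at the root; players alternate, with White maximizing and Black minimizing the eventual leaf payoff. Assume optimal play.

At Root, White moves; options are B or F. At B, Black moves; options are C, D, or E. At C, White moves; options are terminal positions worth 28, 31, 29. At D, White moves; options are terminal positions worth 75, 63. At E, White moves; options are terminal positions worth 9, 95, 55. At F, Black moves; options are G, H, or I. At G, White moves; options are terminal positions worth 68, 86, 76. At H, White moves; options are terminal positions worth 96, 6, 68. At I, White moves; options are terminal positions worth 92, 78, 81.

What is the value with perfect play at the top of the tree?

86

C (White): max(28, 31, 29) = 31
D (White): max(75, 63) = 75
E (White): max(9, 95, 55) = 95
B (Black): min(31, 75, 95) = 31
G (White): max(68, 86, 76) = 86
H (White): max(96, 6, 68) = 96
I (White): max(92, 78, 81) = 92
F (Black): min(86, 96, 92) = 86
Root (White): max(31, 86) = 86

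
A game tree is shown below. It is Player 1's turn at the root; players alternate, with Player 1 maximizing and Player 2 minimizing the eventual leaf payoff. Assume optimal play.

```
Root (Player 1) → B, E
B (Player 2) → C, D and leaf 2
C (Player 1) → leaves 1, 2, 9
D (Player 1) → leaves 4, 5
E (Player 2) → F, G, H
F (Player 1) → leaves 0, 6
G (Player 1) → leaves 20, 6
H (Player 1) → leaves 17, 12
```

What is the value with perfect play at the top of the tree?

C (Player 1): max(1, 2, 9) = 9
D (Player 1): max(4, 5) = 5
B (Player 2): min(9, 5, 2) = 2
F (Player 1): max(0, 6) = 6
G (Player 1): max(20, 6) = 20
H (Player 1): max(17, 12) = 17
E (Player 2): min(6, 20, 17) = 6
Root (Player 1): max(2, 6) = 6

6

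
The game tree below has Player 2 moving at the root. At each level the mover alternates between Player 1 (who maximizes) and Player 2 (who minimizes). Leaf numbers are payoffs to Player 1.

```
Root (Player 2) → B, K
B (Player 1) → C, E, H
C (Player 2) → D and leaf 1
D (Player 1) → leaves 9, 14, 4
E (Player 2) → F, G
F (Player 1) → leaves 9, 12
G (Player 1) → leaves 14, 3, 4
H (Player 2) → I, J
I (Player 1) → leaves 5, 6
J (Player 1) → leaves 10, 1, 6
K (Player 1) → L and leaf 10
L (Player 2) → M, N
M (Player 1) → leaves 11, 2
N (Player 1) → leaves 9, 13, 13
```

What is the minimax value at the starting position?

D (Player 1): max(9, 14, 4) = 14
C (Player 2): min(14, 1) = 1
F (Player 1): max(9, 12) = 12
G (Player 1): max(14, 3, 4) = 14
E (Player 2): min(12, 14) = 12
I (Player 1): max(5, 6) = 6
J (Player 1): max(10, 1, 6) = 10
H (Player 2): min(6, 10) = 6
B (Player 1): max(1, 12, 6) = 12
M (Player 1): max(11, 2) = 11
N (Player 1): max(9, 13, 13) = 13
L (Player 2): min(11, 13) = 11
K (Player 1): max(11, 10) = 11
Root (Player 2): min(12, 11) = 11

11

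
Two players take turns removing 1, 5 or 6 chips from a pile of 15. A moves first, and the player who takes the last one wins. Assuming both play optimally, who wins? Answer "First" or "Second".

i:   0  1  2  3  4  5  6  7  8  9 10 11 12 13 14 15
     L  W  L  W  L  W  W  W  W  W  W  L  W  L  W  L
Position 15 is L, so the second player wins.

Second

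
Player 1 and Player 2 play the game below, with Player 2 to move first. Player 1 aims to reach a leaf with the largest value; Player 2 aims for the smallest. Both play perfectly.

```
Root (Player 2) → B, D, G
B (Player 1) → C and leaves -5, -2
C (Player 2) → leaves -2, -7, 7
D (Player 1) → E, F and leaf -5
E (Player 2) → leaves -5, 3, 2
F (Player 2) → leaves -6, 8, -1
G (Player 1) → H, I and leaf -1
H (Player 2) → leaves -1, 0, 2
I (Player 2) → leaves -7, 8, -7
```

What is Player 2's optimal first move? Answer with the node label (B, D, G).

D

C (Player 2): min(-2, -7, 7) = -7
B (Player 1): max(-7, -5, -2) = -2
E (Player 2): min(-5, 3, 2) = -5
F (Player 2): min(-6, 8, -1) = -6
D (Player 1): max(-5, -6, -5) = -5
H (Player 2): min(-1, 0, 2) = -1
I (Player 2): min(-7, 8, -7) = -7
G (Player 1): max(-1, -7, -1) = -1
Root (Player 2): min(-2, -5, -1) = -5
Player 2 picks the child with the lowest value: D (value -5).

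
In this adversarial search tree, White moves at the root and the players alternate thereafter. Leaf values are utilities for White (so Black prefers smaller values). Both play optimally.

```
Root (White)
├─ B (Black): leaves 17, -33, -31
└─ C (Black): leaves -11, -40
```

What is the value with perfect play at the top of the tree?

B (Black): min(17, -33, -31) = -33
C (Black): min(-11, -40) = -40
Root (White): max(-33, -40) = -33

-33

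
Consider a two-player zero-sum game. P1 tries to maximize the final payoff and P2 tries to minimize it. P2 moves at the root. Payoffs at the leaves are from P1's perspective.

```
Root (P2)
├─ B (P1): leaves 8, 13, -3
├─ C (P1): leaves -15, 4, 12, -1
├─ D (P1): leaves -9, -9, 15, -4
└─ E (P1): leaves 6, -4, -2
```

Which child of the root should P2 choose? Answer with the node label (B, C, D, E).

E

B (P1): max(8, 13, -3) = 13
C (P1): max(-15, 4, 12, -1) = 12
D (P1): max(-9, -9, 15, -4) = 15
E (P1): max(6, -4, -2) = 6
Root (P2): min(13, 12, 15, 6) = 6
P2 picks the child with the lowest value: E (value 6).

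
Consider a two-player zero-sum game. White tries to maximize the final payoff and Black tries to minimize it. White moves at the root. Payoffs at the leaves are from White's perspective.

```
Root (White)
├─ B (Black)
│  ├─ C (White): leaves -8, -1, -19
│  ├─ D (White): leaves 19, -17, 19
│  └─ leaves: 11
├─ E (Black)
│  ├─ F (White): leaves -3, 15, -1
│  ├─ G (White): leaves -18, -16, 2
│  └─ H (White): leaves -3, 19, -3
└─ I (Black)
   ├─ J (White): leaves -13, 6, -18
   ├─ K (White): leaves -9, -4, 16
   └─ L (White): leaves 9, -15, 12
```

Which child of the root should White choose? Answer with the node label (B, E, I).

I

C (White): max(-8, -1, -19) = -1
D (White): max(19, -17, 19) = 19
B (Black): min(-1, 19, 11) = -1
F (White): max(-3, 15, -1) = 15
G (White): max(-18, -16, 2) = 2
H (White): max(-3, 19, -3) = 19
E (Black): min(15, 2, 19) = 2
J (White): max(-13, 6, -18) = 6
K (White): max(-9, -4, 16) = 16
L (White): max(9, -15, 12) = 12
I (Black): min(6, 16, 12) = 6
Root (White): max(-1, 2, 6) = 6
White picks the child with the highest value: I (value 6).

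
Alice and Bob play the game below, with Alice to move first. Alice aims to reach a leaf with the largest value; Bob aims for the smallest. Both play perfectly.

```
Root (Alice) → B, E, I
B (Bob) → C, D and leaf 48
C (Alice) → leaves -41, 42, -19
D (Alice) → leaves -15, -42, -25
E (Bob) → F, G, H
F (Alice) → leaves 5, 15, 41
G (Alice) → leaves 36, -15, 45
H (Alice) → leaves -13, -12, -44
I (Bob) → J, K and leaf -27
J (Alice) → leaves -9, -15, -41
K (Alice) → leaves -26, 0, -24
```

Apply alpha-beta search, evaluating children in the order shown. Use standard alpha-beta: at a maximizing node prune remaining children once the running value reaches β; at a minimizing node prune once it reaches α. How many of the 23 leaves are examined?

22

C [α=-∞,β=+∞]: v=42
D [α=-∞,β=42]: v=-15
B [α=-∞,β=+∞]: v=-15
F [α=-15,β=+∞]: v=41
G [α=-15,β=41]: v=45
H [α=-15,β=41]: v=-12
E [α=-15,β=+∞]: v=-12
J [α=-12,β=+∞]: v=-9
K [α=-12,β=-9]: v=0 after child 2 ≥ β → β-cutoff, skip 1
I [α=-12,β=+∞]: v=-27
Root [α=-∞,β=+∞]: v=-12
Leaves evaluated: 22 of 23.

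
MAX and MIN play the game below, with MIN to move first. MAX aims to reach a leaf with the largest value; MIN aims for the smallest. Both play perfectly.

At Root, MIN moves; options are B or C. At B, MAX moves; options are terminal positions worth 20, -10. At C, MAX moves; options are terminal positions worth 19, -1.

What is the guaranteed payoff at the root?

19

B (MAX): max(20, -10) = 20
C (MAX): max(19, -1) = 19
Root (MIN): min(20, 19) = 19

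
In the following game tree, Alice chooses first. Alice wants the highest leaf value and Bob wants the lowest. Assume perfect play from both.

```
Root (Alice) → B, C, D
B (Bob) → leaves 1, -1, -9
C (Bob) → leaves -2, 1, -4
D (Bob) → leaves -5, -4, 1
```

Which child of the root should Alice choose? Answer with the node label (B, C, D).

C

B (Bob): min(1, -1, -9) = -9
C (Bob): min(-2, 1, -4) = -4
D (Bob): min(-5, -4, 1) = -5
Root (Alice): max(-9, -4, -5) = -4
Alice picks the child with the highest value: C (value -4).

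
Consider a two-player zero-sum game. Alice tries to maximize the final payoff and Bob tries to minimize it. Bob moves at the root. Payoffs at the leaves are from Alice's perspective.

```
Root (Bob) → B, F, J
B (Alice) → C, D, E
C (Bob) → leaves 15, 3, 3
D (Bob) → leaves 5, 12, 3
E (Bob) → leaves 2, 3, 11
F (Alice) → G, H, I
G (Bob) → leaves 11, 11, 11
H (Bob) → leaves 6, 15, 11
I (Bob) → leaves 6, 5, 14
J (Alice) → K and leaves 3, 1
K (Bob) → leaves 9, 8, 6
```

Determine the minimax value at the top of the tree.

C (Bob): min(15, 3, 3) = 3
D (Bob): min(5, 12, 3) = 3
E (Bob): min(2, 3, 11) = 2
B (Alice): max(3, 3, 2) = 3
G (Bob): min(11, 11, 11) = 11
H (Bob): min(6, 15, 11) = 6
I (Bob): min(6, 5, 14) = 5
F (Alice): max(11, 6, 5) = 11
K (Bob): min(9, 8, 6) = 6
J (Alice): max(6, 3, 1) = 6
Root (Bob): min(3, 11, 6) = 3

3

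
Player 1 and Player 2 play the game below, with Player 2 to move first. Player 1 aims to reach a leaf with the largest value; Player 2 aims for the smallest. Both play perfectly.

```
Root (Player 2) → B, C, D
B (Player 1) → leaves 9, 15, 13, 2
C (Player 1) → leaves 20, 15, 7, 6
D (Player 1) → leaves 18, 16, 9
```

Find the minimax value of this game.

15

B (Player 1): max(9, 15, 13, 2) = 15
C (Player 1): max(20, 15, 7, 6) = 20
D (Player 1): max(18, 16, 9) = 18
Root (Player 2): min(15, 20, 18) = 15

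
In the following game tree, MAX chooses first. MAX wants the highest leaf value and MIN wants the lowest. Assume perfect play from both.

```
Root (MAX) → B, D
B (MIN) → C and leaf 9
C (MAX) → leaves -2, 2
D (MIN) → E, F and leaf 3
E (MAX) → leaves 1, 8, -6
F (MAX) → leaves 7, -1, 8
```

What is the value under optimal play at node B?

C: max(-2, 2) = 2
B: min(2, 9) = 2

2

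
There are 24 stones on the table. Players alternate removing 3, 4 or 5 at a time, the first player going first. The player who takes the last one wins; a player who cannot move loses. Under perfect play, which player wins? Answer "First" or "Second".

Compute winning (W) and losing (L) positions by backward induction:
i:   0  1  2  3  4  5  6  7  8  9 10 11 12 13 14 15 16 17 18 19 20 21 22 23 24
     L  L  L  W  W  W  W  W  L  L  L  W  W  W  W  W  L  L  L  W  W  W  W  W  L
Position 24 is L, so the second player wins.

Second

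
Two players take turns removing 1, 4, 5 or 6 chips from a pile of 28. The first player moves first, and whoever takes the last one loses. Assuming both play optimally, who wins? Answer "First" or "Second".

W/L table (W = player to move can force a win):
i:   0  1  2  3  4  5  6  7  8  9 10 11 12 13 14 15 16 17 18 19 20 21 22 23 24 25 26 27 28
     W  L  W  L  W  W  W  W  W  W  L  W  L  W  W  W  W  W  W  L  W  L  W  W  W  W  W  W  L
Position 28 is L, so the second player wins.

Second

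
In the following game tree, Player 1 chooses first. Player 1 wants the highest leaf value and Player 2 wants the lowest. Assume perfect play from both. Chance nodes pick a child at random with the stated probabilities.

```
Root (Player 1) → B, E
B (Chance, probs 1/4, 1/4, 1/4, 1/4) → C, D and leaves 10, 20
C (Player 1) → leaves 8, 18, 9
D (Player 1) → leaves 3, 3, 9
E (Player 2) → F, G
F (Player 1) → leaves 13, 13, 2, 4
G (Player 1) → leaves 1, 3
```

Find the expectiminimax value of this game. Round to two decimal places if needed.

14.25

C (Player 1): max(8, 18, 9) = 18
D (Player 1): max(3, 3, 9) = 9
B (Chance): 1/4·18 + 1/4·9 + 1/4·10 + 1/4·20 = 14.25
F (Player 1): max(13, 13, 2, 4) = 13
G (Player 1): max(1, 3) = 3
E (Player 2): min(13, 3) = 3
Root (Player 1): max(14.25, 3) = 14.25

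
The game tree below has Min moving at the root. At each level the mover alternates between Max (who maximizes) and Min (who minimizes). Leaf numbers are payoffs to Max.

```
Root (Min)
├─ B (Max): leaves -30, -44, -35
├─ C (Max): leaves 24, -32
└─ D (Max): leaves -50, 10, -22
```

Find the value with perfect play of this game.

B (Max): max(-30, -44, -35) = -30
C (Max): max(24, -32) = 24
D (Max): max(-50, 10, -22) = 10
Root (Min): min(-30, 24, 10) = -30

-30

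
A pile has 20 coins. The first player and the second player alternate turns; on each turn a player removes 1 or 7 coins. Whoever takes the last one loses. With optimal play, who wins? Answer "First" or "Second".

Compute winning (W) and losing (L) positions by backward induction:
i:   0  1  2  3  4  5  6  7  8  9 10 11 12 13 14 15 16 17 18 19 20
     W  L  W  L  W  L  W  L  W  L  W  L  W  L  W  L  W  L  W  L  W
Position 20 is W, so the first player wins.

First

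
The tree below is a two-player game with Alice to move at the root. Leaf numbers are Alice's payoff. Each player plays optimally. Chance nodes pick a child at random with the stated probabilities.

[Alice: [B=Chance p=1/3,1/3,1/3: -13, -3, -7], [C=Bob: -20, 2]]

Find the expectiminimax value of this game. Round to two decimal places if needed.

-7.67

B (Chance): 1/3·-13 + 1/3·-3 + 1/3·-7 = -7.67
C (Bob): min(-20, 2) = -20
Root (Alice): max(-7.67, -20) = -7.67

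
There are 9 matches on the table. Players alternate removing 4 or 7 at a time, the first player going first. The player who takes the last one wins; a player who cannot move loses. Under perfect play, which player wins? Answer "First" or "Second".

First

i:   0  1  2  3  4  5  6  7  8  9
     L  L  L  L  W  W  W  W  W  W
Position 9 is W, so the first player wins.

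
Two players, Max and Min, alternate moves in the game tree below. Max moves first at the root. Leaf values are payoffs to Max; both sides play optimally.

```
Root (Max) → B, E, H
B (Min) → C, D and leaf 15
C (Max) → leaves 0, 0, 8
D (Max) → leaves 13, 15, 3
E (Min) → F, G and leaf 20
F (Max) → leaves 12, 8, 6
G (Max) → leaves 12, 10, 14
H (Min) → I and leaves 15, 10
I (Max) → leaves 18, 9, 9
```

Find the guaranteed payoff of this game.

12

C (Max): max(0, 0, 8) = 8
D (Max): max(13, 15, 3) = 15
B (Min): min(8, 15, 15) = 8
F (Max): max(12, 8, 6) = 12
G (Max): max(12, 10, 14) = 14
E (Min): min(12, 14, 20) = 12
I (Max): max(18, 9, 9) = 18
H (Min): min(18, 15, 10) = 10
Root (Max): max(8, 12, 10) = 12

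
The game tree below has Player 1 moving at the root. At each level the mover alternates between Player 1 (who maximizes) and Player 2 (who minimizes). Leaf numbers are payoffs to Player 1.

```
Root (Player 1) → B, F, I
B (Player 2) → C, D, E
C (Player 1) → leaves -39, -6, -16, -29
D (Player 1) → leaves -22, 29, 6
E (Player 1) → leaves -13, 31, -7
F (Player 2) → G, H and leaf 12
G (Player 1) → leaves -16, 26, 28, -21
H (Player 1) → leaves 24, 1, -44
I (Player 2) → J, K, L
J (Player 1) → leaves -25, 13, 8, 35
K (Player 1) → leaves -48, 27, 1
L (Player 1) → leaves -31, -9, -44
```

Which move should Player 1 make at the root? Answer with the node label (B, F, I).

F

C (Player 1): max(-39, -6, -16, -29) = -6
D (Player 1): max(-22, 29, 6) = 29
E (Player 1): max(-13, 31, -7) = 31
B (Player 2): min(-6, 29, 31) = -6
G (Player 1): max(-16, 26, 28, -21) = 28
H (Player 1): max(24, 1, -44) = 24
F (Player 2): min(28, 24, 12) = 12
J (Player 1): max(-25, 13, 8, 35) = 35
K (Player 1): max(-48, 27, 1) = 27
L (Player 1): max(-31, -9, -44) = -9
I (Player 2): min(35, 27, -9) = -9
Root (Player 1): max(-6, 12, -9) = 12
Player 1 picks the child with the highest value: F (value 12).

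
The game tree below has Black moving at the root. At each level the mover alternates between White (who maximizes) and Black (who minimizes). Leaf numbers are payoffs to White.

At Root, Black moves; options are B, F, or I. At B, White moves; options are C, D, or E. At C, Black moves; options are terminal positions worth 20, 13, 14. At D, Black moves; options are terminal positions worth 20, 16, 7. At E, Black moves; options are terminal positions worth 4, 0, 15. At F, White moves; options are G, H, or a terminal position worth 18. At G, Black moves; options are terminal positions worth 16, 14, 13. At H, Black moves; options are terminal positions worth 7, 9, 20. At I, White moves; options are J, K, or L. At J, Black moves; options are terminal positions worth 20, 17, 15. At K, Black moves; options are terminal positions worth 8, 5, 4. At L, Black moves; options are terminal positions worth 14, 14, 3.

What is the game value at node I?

15

J: min(20, 17, 15) = 15
K: min(8, 5, 4) = 4
L: min(14, 14, 3) = 3
I: max(15, 4, 3) = 15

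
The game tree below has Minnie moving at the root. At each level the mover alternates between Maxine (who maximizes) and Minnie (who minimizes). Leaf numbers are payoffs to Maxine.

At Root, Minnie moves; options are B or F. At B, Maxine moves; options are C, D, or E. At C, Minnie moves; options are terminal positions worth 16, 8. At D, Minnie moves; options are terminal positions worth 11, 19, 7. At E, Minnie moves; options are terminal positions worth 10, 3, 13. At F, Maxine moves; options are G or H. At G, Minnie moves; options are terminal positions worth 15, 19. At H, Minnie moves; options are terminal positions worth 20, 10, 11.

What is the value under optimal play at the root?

8

C (Minnie): min(16, 8) = 8
D (Minnie): min(11, 19, 7) = 7
E (Minnie): min(10, 3, 13) = 3
B (Maxine): max(8, 7, 3) = 8
G (Minnie): min(15, 19) = 15
H (Minnie): min(20, 10, 11) = 10
F (Maxine): max(15, 10) = 15
Root (Minnie): min(8, 15) = 8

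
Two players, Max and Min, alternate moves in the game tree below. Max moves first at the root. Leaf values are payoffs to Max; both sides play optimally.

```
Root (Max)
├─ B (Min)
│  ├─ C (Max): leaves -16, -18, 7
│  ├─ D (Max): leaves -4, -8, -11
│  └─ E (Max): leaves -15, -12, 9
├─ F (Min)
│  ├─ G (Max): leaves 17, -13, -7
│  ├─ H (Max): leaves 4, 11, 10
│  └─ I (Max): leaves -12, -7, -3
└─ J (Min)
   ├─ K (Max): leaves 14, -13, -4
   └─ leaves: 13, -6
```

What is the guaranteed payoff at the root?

C (Max): max(-16, -18, 7) = 7
D (Max): max(-4, -8, -11) = -4
E (Max): max(-15, -12, 9) = 9
B (Min): min(7, -4, 9) = -4
G (Max): max(17, -13, -7) = 17
H (Max): max(4, 11, 10) = 11
I (Max): max(-12, -7, -3) = -3
F (Min): min(17, 11, -3) = -3
K (Max): max(14, -13, -4) = 14
J (Min): min(14, 13, -6) = -6
Root (Max): max(-4, -3, -6) = -3

-3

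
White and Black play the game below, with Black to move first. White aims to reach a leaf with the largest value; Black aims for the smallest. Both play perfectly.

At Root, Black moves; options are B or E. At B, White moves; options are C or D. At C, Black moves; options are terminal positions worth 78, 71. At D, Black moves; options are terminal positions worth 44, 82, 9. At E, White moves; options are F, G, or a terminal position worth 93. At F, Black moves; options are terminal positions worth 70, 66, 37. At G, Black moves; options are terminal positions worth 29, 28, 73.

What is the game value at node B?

C: min(78, 71) = 71
D: min(44, 82, 9) = 9
B: max(71, 9) = 71

71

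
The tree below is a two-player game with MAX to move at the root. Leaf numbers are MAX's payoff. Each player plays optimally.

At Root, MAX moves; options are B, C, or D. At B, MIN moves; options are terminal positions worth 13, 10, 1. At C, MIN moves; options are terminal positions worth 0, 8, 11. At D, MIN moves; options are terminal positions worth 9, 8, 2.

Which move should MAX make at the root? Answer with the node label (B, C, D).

B (MIN): min(13, 10, 1) = 1
C (MIN): min(0, 8, 11) = 0
D (MIN): min(9, 8, 2) = 2
Root (MAX): max(1, 0, 2) = 2
MAX picks the child with the highest value: D (value 2).

D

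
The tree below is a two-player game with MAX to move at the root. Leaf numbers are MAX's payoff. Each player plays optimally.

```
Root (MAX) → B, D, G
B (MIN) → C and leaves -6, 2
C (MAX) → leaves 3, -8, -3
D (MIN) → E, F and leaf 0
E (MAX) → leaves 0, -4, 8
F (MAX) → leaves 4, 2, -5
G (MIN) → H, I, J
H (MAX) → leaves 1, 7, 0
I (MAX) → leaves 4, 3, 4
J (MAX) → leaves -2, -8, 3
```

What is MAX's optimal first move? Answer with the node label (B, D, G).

C (MAX): max(3, -8, -3) = 3
B (MIN): min(3, -6, 2) = -6
E (MAX): max(0, -4, 8) = 8
F (MAX): max(4, 2, -5) = 4
D (MIN): min(8, 4, 0) = 0
H (MAX): max(1, 7, 0) = 7
I (MAX): max(4, 3, 4) = 4
J (MAX): max(-2, -8, 3) = 3
G (MIN): min(7, 4, 3) = 3
Root (MAX): max(-6, 0, 3) = 3
MAX picks the child with the highest value: G (value 3).

G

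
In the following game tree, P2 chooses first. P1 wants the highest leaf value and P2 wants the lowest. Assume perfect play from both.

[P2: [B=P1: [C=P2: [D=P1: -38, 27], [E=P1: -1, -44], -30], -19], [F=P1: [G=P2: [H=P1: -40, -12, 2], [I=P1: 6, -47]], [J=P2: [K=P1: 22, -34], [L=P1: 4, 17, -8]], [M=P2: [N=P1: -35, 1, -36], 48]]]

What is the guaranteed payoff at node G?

H: max(-40, -12, 2) = 2
I: max(6, -47) = 6
G: min(2, 6) = 2

2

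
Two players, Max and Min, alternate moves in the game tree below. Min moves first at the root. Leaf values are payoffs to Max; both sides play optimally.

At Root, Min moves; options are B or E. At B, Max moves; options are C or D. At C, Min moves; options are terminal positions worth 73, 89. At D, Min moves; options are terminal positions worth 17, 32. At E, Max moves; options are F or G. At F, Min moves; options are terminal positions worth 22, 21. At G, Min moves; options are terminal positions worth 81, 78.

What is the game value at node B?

C: min(73, 89) = 73
D: min(17, 32) = 17
B: max(73, 17) = 73

73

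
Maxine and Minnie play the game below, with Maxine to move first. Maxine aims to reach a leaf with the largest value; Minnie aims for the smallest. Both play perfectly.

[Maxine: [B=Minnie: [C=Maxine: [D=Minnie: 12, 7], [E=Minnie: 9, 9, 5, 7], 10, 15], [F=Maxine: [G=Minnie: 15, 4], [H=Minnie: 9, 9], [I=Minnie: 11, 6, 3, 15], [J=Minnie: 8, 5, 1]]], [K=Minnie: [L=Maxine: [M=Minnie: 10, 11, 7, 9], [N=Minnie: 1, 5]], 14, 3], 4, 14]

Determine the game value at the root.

D (Minnie): min(12, 7) = 7
E (Minnie): min(9, 9, 5, 7) = 5
C (Maxine): max(7, 5, 10, 15) = 15
G (Minnie): min(15, 4) = 4
H (Minnie): min(9, 9) = 9
I (Minnie): min(11, 6, 3, 15) = 3
J (Minnie): min(8, 5, 1) = 1
F (Maxine): max(4, 9, 3, 1) = 9
B (Minnie): min(15, 9) = 9
M (Minnie): min(10, 11, 7, 9) = 7
N (Minnie): min(1, 5) = 1
L (Maxine): max(7, 1) = 7
K (Minnie): min(7, 14, 3) = 3
Root (Maxine): max(9, 3, 4, 14) = 14

14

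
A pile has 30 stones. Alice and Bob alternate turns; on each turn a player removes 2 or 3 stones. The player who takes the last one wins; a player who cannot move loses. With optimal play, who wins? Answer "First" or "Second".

Second

Mark each pile size as W (mover wins) or L (mover loses):
i:   0  1  2  3  4  5  6  7  8  9 10 11 12 13 14 15 16 17 18 19 20 21 22 23 24 25 26 27 28 29 30
     L  L  W  W  W  L  L  W  W  W  L  L  W  W  W  L  L  W  W  W  L  L  W  W  W  L  L  W  W  W  L
Position 30 is L, so the second player wins.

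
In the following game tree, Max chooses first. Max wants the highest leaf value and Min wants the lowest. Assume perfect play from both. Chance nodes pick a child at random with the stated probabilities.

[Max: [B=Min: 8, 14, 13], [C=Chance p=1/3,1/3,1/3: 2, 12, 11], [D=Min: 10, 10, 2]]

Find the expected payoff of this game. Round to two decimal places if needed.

B (Min): min(8, 14, 13) = 8
C (Chance): 1/3·2 + 1/3·12 + 1/3·11 = 8.33
D (Min): min(10, 10, 2) = 2
Root (Max): max(8, 8.33, 2) = 8.33

8.33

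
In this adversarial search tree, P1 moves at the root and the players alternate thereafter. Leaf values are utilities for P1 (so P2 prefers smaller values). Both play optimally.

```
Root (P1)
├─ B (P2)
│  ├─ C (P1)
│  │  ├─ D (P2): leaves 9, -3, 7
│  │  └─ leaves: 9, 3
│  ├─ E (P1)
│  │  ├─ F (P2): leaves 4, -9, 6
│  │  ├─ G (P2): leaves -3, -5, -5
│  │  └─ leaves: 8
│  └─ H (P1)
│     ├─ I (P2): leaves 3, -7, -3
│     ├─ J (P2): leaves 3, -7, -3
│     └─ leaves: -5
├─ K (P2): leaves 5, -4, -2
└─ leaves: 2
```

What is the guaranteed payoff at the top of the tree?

2

D (P2): min(9, -3, 7) = -3
C (P1): max(-3, 9, 3) = 9
F (P2): min(4, -9, 6) = -9
G (P2): min(-3, -5, -5) = -5
E (P1): max(-9, -5, 8) = 8
I (P2): min(3, -7, -3) = -7
J (P2): min(3, -7, -3) = -7
H (P1): max(-7, -7, -5) = -5
B (P2): min(9, 8, -5) = -5
K (P2): min(5, -4, -2) = -4
Root (P1): max(-5, -4, 2) = 2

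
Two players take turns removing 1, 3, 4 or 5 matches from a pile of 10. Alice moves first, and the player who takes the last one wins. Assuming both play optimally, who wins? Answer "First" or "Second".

Compute winning (W) and losing (L) positions by backward induction:
i:   0  1  2  3  4  5  6  7  8  9 10
     L  W  L  W  W  W  W  W  L  W  L
Position 10 is L, so the second player wins.

Second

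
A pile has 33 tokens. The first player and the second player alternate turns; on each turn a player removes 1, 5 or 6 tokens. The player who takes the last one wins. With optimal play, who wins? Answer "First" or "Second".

Second

Compute winning (W) and losing (L) positions by backward induction:
i:   0  1  2  3  4  5  6  7  8  9 10 11 12 13 14 15 16 17 18 19 20 21 22 23 24 25 26 27 28 29 30 31 32 33
     L  W  L  W  L  W  W  W  W  W  W  L  W  L  W  L  W  W  W  W  W  W  L  W  L  W  L  W  W  W  W  W  W  L
Position 33 is L, so the second player wins.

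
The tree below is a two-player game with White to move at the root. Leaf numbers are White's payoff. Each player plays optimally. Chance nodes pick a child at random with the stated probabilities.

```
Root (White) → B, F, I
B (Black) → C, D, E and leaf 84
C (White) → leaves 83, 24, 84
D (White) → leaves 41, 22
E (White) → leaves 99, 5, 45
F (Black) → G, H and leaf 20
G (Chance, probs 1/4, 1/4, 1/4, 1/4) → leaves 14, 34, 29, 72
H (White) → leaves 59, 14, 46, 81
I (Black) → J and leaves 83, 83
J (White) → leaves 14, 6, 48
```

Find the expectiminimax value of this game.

C (White): max(83, 24, 84) = 84
D (White): max(41, 22) = 41
E (White): max(99, 5, 45) = 99
B (Black): min(84, 41, 99, 84) = 41
G (Chance): 1/4·14 + 1/4·34 + 1/4·29 + 1/4·72 = 37.25
H (White): max(59, 14, 46, 81) = 81
F (Black): min(37.25, 81, 20) = 20
J (White): max(14, 6, 48) = 48
I (Black): min(48, 83, 83) = 48
Root (White): max(41, 20, 48) = 48

48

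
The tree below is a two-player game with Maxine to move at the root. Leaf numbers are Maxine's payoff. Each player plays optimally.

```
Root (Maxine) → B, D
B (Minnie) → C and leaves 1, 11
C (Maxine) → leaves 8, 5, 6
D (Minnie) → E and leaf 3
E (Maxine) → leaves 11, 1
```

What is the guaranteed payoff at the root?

C (Maxine): max(8, 5, 6) = 8
B (Minnie): min(8, 1, 11) = 1
E (Maxine): max(11, 1) = 11
D (Minnie): min(11, 3) = 3
Root (Maxine): max(1, 3) = 3

3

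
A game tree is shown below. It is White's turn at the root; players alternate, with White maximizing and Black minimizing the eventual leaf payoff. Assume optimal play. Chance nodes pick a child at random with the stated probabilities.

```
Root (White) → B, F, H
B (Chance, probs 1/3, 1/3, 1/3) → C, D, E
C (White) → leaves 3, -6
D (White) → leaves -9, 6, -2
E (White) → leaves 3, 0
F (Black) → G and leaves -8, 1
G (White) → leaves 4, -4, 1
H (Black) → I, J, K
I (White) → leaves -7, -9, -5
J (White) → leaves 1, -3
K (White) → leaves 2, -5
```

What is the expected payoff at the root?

4

C (White): max(3, -6) = 3
D (White): max(-9, 6, -2) = 6
E (White): max(3, 0) = 3
B (Chance): 1/3·3 + 1/3·6 + 1/3·3 = 4
G (White): max(4, -4, 1) = 4
F (Black): min(4, -8, 1) = -8
I (White): max(-7, -9, -5) = -5
J (White): max(1, -3) = 1
K (White): max(2, -5) = 2
H (Black): min(-5, 1, 2) = -5
Root (White): max(4, -8, -5) = 4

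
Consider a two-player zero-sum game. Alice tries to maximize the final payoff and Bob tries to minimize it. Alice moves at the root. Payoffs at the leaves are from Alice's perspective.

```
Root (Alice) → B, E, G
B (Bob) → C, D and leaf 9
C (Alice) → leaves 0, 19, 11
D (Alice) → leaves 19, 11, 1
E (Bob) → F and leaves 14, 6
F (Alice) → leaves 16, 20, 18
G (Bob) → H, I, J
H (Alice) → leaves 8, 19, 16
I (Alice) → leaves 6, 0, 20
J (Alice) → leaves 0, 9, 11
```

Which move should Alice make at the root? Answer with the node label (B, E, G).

C (Alice): max(0, 19, 11) = 19
D (Alice): max(19, 11, 1) = 19
B (Bob): min(19, 19, 9) = 9
F (Alice): max(16, 20, 18) = 20
E (Bob): min(20, 14, 6) = 6
H (Alice): max(8, 19, 16) = 19
I (Alice): max(6, 0, 20) = 20
J (Alice): max(0, 9, 11) = 11
G (Bob): min(19, 20, 11) = 11
Root (Alice): max(9, 6, 11) = 11
Alice picks the child with the highest value: G (value 11).

G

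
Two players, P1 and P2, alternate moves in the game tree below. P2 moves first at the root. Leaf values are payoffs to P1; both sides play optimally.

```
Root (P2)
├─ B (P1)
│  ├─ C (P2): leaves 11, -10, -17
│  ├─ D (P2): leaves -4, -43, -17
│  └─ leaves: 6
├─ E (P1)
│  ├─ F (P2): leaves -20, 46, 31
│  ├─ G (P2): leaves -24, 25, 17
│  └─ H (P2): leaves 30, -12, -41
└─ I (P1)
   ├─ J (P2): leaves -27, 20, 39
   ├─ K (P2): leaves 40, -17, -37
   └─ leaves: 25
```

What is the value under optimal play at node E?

F: min(-20, 46, 31) = -20
G: min(-24, 25, 17) = -24
H: min(30, -12, -41) = -41
E: max(-20, -24, -41) = -20

-20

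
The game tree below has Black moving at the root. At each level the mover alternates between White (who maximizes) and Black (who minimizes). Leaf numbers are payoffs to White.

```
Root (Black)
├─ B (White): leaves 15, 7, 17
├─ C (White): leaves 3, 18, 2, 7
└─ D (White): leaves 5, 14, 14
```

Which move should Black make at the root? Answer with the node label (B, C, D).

B (White): max(15, 7, 17) = 17
C (White): max(3, 18, 2, 7) = 18
D (White): max(5, 14, 14) = 14
Root (Black): min(17, 18, 14) = 14
Black picks the child with the lowest value: D (value 14).

D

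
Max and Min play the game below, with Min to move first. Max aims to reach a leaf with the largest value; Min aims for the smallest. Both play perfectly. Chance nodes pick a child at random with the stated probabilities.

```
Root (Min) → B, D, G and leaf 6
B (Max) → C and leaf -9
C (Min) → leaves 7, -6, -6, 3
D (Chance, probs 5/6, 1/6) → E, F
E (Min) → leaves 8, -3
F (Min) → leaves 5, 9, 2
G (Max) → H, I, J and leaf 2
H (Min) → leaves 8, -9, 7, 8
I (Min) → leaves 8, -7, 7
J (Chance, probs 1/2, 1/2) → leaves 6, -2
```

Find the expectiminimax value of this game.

-6

C (Min): min(7, -6, -6, 3) = -6
B (Max): max(-6, -9) = -6
E (Min): min(8, -3) = -3
F (Min): min(5, 9, 2) = 2
D (Chance): 5/6·-3 + 1/6·2 = -2.17
H (Min): min(8, -9, 7, 8) = -9
I (Min): min(8, -7, 7) = -7
J (Chance): 1/2·6 + 1/2·-2 = 2
G (Max): max(-9, -7, 2, 2) = 2
Root (Min): min(-6, -2.17, 2, 6) = -6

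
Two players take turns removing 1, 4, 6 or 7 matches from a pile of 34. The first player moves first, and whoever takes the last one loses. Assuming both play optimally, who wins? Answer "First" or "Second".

First

W/L table (W = player to move can force a win):
i:   0  1  2  3  4  5  6  7  8  9 10 11 12 13 14 15 16 17 18 19 20 21 22 23 24 25 26 27 28 29 30 31 32 33 34
     W  L  W  L  W  W  L  W  W  W  W  L  W  W  L  W  L  W  W  L  W  W  W  W  L  W  W  L  W  L  W  W  L  W  W
Position 34 is W, so the first player wins.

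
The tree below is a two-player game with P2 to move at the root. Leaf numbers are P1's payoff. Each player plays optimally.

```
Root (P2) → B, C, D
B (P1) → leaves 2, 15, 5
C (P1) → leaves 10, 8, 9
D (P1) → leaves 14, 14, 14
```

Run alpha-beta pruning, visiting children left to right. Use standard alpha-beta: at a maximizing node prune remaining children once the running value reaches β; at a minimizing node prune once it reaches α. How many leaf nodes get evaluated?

7

B [α=-∞,β=+∞]: v=15
C [α=-∞,β=15]: v=10
D [α=-∞,β=10]: v=14 after child 1 ≥ β → β-cutoff, skip 2
Root [α=-∞,β=+∞]: v=10
Leaves evaluated: 7 of 9.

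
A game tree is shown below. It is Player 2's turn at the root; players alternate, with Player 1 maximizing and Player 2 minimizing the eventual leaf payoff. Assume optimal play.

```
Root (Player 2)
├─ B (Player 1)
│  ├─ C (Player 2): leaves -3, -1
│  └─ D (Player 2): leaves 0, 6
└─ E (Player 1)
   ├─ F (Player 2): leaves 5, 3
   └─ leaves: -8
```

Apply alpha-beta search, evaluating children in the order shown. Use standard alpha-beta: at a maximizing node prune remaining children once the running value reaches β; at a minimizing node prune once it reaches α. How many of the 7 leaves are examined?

6

C [α=-∞,β=+∞]: v=-3
D [α=-3,β=+∞]: v=0
B [α=-∞,β=+∞]: v=0
F [α=-∞,β=0]: v=3
E [α=-∞,β=0]: v=3 after child 1 ≥ β → β-cutoff, skip 1
Root [α=-∞,β=+∞]: v=0
Leaves evaluated: 6 of 7.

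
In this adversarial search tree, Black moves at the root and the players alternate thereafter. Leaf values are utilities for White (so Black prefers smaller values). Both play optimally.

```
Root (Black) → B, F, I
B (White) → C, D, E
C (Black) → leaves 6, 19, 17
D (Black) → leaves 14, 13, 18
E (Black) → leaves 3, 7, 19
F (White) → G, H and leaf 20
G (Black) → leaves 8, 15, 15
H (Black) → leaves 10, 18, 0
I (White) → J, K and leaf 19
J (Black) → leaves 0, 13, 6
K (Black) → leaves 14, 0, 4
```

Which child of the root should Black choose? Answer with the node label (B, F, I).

C (Black): min(6, 19, 17) = 6
D (Black): min(14, 13, 18) = 13
E (Black): min(3, 7, 19) = 3
B (White): max(6, 13, 3) = 13
G (Black): min(8, 15, 15) = 8
H (Black): min(10, 18, 0) = 0
F (White): max(8, 0, 20) = 20
J (Black): min(0, 13, 6) = 0
K (Black): min(14, 0, 4) = 0
I (White): max(0, 0, 19) = 19
Root (Black): min(13, 20, 19) = 13
Black picks the child with the lowest value: B (value 13).

B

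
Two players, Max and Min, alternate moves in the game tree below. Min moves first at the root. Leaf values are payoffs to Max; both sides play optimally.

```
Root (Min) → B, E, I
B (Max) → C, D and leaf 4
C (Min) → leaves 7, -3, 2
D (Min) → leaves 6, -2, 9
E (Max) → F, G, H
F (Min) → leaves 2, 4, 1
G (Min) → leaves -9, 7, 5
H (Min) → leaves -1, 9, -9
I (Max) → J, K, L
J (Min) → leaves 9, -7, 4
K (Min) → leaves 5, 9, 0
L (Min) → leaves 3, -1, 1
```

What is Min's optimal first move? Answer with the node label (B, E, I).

C (Min): min(7, -3, 2) = -3
D (Min): min(6, -2, 9) = -2
B (Max): max(-3, -2, 4) = 4
F (Min): min(2, 4, 1) = 1
G (Min): min(-9, 7, 5) = -9
H (Min): min(-1, 9, -9) = -9
E (Max): max(1, -9, -9) = 1
J (Min): min(9, -7, 4) = -7
K (Min): min(5, 9, 0) = 0
L (Min): min(3, -1, 1) = -1
I (Max): max(-7, 0, -1) = 0
Root (Min): min(4, 1, 0) = 0
Min picks the child with the lowest value: I (value 0).

I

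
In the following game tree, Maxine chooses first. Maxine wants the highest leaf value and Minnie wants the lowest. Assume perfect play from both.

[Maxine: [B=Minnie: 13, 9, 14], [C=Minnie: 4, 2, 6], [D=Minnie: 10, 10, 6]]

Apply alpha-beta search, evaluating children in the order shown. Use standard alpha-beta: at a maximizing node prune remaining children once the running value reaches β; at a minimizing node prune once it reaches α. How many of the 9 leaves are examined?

B [α=-∞,β=+∞]: v=9
C [α=9,β=+∞]: v=4 after child 1 ≤ α → α-cutoff, skip 2
D [α=9,β=+∞]: v=6
Root [α=-∞,β=+∞]: v=9
Leaves evaluated: 7 of 9.

7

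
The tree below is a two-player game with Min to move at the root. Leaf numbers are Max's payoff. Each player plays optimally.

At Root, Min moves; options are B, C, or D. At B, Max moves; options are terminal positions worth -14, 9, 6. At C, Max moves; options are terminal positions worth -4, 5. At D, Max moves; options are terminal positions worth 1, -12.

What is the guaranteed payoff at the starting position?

B (Max): max(-14, 9, 6) = 9
C (Max): max(-4, 5) = 5
D (Max): max(1, -12) = 1
Root (Min): min(9, 5, 1) = 1

1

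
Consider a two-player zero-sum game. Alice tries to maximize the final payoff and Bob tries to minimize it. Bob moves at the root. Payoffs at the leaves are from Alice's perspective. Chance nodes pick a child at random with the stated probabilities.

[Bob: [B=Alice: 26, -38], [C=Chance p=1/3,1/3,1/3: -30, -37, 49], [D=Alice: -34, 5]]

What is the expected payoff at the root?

-6

B (Alice): max(26, -38) = 26
C (Chance): 1/3·-30 + 1/3·-37 + 1/3·49 = -6
D (Alice): max(-34, 5) = 5
Root (Bob): min(26, -6, 5) = -6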